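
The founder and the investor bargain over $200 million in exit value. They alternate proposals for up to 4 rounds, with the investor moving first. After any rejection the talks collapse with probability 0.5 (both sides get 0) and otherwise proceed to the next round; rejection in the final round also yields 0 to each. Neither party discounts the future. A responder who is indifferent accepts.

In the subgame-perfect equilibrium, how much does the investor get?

Round 4 (the founder proposes): the investor will accept anything ≥ 0, so the founder offers 0 and keeps 200.
Round 3 (the investor proposes): rejecting gives the founder an expected 0.5 × 200 = 100; the investor offers that and keeps 100.
Round 2 (the founder proposes): rejecting gives the investor an expected 0.5 × 100 = 50. The founder offers 50 and keeps 200 − 50 = 150.
Round 1 (the investor proposes): rejecting gives the founder an expected 0.5 × 150 = 75; the investor offers that and keeps 125.

125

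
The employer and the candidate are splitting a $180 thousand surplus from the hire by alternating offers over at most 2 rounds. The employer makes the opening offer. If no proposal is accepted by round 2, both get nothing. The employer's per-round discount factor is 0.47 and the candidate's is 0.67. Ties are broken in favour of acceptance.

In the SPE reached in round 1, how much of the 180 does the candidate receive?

Solve by backward induction from round 2.
Round 2 (the candidate proposes): the employer will accept anything ≥ 0, so the candidate offers 0 and keeps 180.
Round 1 (the employer proposes): the candidate can get 180 next round, worth 0.67 × 180 = 120.6 now, so the employer offers 120.6, keeping 59.4.

120.6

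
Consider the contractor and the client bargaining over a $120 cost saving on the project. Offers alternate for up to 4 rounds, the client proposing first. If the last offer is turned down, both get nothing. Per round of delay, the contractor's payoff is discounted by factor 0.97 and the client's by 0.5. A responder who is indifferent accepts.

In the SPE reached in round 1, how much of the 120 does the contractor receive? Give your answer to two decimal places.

114.65

Round 4 (the contractor proposes): the client will accept anything ≥ 0, so the contractor offers 0 and keeps 120.
Round 3 (the client proposes): the contractor can get 120 next round, worth 0.97 × 120 = 116.4 now. The client offers 116.4 and keeps 120 − 116.4 = 3.6.
Round 2 (the contractor proposes): the client can get 3.6 next round, worth 0.5 × 3.6 = 1.8 now, so the contractor offers 1.8, keeping 118.2.
Round 1 (the client proposes): the contractor can get 118.2 next round, worth 0.97 × 118.2 = 114.654 now, so the client offers 114.654, keeping 5.346.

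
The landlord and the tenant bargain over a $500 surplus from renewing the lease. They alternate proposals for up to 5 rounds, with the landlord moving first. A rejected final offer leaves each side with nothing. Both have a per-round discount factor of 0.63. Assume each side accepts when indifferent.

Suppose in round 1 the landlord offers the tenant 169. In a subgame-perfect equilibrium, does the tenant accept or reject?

Accept

Round 5 (the landlord proposes): rejection yields 0 for the tenant; the landlord offers 0 and keeps 500.
Round 4 (the tenant proposes): the landlord can get 500 next round, worth 0.63 × 500 = 315 now, so the tenant offers 315, keeping 185.
Round 3 (the landlord proposes): the tenant can get 185 next round, worth 0.63 × 185 = 116.55 now; the landlord offers that and keeps 383.45.
Round 2 (the tenant proposes): the landlord can get 383.45 next round, worth 0.63 × 383.45 = 241.5735 now. The tenant offers 241.5735 and keeps 500 − 241.5735 = 258.4265.
So by rejecting in round 1, the tenant gets 258.4265 next round, worth 0.63 × 258.4265 = 162.808695 now.
Offer 169 ≥ 162.808695, so the tenant accepts.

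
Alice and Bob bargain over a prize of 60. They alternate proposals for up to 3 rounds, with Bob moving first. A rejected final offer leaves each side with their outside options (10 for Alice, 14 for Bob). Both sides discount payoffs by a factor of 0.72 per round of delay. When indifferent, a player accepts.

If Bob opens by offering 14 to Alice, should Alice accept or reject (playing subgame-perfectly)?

Round 3 (Bob proposes): Alice gets 10 if talks fail, so Bob offers 10 and keeps 50.
Round 2 (Alice proposes): Bob can get 50 next round, worth 0.72 × 50 = 36 now; Alice offers that and keeps 24.
So by rejecting in round 1, Alice gets 24 next round, worth 0.72 × 24 = 17.28 now.
Offer 14 < 17.28, so Alice rejects.

Reject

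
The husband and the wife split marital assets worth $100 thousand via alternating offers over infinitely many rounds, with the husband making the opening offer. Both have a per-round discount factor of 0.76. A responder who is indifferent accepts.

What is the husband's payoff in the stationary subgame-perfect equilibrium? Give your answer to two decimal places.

In a stationary SPE each proposer offers the other exactly their discounted continuation value.
If the husband keeps x when proposing and the wife keeps y when proposing, then x = 100 − 0.76y and y = 100 − 0.76x.
Solving: x = 100(1 − 0.76) / (1 − 0.76·0.76) = 24 / 0.4224 ≈ 56.8182.
The wife gets 100 − 56.8182 ≈ 43.1818.

56.82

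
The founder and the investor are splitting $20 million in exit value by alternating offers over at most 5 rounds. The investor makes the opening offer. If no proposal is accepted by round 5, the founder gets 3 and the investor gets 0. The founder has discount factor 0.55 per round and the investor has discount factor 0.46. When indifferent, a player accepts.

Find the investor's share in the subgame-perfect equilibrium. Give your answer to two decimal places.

Round 5 (the investor proposes): the founder gets 3 if talks fail, so the investor offers 3 and keeps 17.
Round 4 (the founder proposes): the investor can get 17 next round, worth 0.46 × 17 = 7.82 now, so the founder offers 7.82, keeping 12.18.
Round 3 (the investor proposes): the founder can get 12.18 next round, worth 0.55 × 12.18 = 6.699 now. The investor offers 6.699 and keeps 20 − 6.699 = 13.301.
Round 2 (the founder proposes): the investor can get 13.301 next round, worth 0.46 × 13.301 = 6.11846 now. The founder offers 6.11846 and keeps 20 − 6.11846 = 13.88154.
Round 1 (the investor proposes): the founder can get 13.88154 next round, worth 0.55 × 13.88154 = 7.634847 now; the investor offers that and keeps 12.365153.

12.37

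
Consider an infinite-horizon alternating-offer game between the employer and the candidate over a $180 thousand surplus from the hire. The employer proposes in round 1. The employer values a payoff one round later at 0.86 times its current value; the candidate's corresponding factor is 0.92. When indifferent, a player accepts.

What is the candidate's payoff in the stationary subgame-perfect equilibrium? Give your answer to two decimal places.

Let x be the employer's share when the employer proposes and y be the candidate's share when the candidate proposes.
The candidate accepts iff offered ≥ 0.92·y, so x = 180 − 0.92y. Symmetrically y = 180 − 0.86x.
Substituting: x = 180 − 0.92(180 − 0.86x), giving x(1 − 0.86·0.92) = 180(1 − 0.92).
So x = 180 × 0.08 / 0.2088 ≈ 68.9655, and the candidate receives 180 − x ≈ 111.0345.

111.03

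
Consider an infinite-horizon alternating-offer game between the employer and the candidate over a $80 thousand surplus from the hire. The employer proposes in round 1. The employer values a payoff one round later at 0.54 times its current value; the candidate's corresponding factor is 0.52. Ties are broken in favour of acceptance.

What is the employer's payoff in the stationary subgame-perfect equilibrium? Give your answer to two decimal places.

Let x be the employer's share when the employer proposes and y be the candidate's share when the candidate proposes.
The candidate accepts iff offered ≥ 0.52·y, so x = 80 − 0.52y. Symmetrically y = 80 − 0.54x.
Substituting: x = 80 − 0.52(80 − 0.54x), giving x(1 − 0.54·0.52) = 80(1 − 0.52).
So x = 80 × 0.48 / 0.7192 ≈ 53.3927, and the candidate receives 80 − x ≈ 26.6073.

53.39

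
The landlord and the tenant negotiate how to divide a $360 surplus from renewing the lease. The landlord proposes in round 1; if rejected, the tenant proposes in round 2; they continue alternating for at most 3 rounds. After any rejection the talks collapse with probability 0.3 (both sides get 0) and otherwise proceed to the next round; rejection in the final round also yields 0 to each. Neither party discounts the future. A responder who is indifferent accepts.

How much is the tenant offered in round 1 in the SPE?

75.6

Round 3 (the landlord proposes): the tenant will accept anything ≥ 0, so the landlord offers 0 and keeps 360.
Round 2 (the tenant proposes): rejecting gives the landlord an expected 0.7 × 360 = 252; the tenant offers that and keeps 108.
Round 1 (the landlord proposes): rejecting gives the tenant an expected 0.7 × 108 = 75.6, so the landlord offers 75.6, keeping 284.4.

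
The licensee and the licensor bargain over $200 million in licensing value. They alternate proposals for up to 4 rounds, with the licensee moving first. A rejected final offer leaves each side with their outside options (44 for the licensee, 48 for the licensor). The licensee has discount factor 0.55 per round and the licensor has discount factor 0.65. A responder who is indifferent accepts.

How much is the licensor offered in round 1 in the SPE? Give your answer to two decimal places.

94.75

Round 4 (the licensor proposes): the licensee gets 44 if talks fail, so the licensor offers 44 and keeps 156.
Round 3 (the licensee proposes): the licensor can get 156 next round, worth 0.65 × 156 = 101.4 now, so the licensee offers 101.4, keeping 98.6.
Round 2 (the licensor proposes): the licensee can get 98.6 next round, worth 0.55 × 98.6 = 54.23 now; the licensor offers that and keeps 145.77.
Round 1 (the licensee proposes): the licensor can get 145.77 next round, worth 0.65 × 145.77 = 94.7505 now; the licensee offers that and keeps 105.2495.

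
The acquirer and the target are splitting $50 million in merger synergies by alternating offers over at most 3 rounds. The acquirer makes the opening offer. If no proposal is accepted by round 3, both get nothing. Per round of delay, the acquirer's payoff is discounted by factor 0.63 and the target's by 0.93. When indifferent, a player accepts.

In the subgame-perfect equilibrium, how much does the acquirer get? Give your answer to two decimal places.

32.80

Round 3 (the acquirer proposes): rejection yields 0 for the target; the acquirer offers 0 and keeps 50.
Round 2 (the target proposes): the acquirer can get 50 next round, worth 0.63 × 50 = 31.5 now. The target offers 31.5 and keeps 50 − 31.5 = 18.5.
Round 1 (the acquirer proposes): the target can get 18.5 next round, worth 0.93 × 18.5 = 17.205 now; the acquirer offers that and keeps 32.795.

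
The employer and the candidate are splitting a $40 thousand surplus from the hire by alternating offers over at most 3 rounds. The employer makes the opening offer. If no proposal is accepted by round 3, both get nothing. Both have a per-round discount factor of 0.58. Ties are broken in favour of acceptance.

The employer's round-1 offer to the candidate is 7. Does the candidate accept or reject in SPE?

Work out the candidate's continuation value if the offer is rejected.
Round 3 (the employer proposes): the candidate will accept anything ≥ 0, so the employer offers 0 and keeps 40.
Round 2 (the candidate proposes): the employer can get 40 next round, worth 0.58 × 40 = 23.2 now, so the candidate offers 23.2, keeping 16.8.
So by rejecting in round 1, the candidate gets 16.8 next round, worth 0.58 × 16.8 = 9.744 now.
Offer 7 < 9.744, so the candidate rejects.

Reject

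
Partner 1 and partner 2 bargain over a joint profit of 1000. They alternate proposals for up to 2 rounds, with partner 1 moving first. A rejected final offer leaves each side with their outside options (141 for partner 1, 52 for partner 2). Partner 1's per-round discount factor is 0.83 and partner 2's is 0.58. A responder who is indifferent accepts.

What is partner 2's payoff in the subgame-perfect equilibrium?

498.22

Round 2 (partner 2 proposes): partner 1 gets 141 if talks fail, so partner 2 offers 141 and keeps 859.
Round 1 (partner 1 proposes): partner 2 can get 859 next round, worth 0.58 × 859 = 498.22 now. Partner 1 offers 498.22 and keeps 1000 − 498.22 = 501.78.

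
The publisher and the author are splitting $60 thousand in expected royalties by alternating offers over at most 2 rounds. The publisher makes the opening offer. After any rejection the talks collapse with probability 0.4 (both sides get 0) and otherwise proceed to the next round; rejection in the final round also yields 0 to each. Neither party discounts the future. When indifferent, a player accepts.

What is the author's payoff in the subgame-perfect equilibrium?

36

Round 2 (the author proposes): the publisher will accept anything ≥ 0, so the author offers 0 and keeps 60.
Round 1 (the publisher proposes): rejecting gives the author an expected 0.6 × 60 = 36; the publisher offers that and keeps 24.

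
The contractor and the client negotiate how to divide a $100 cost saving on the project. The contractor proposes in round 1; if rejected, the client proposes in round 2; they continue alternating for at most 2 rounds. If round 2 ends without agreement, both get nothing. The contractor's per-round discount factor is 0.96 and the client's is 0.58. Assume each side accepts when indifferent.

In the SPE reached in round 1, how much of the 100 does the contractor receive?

42

Round 2 (the client proposes): the contractor will accept anything ≥ 0, so the client offers 0 and keeps 100.
Round 1 (the contractor proposes): the client can get 100 next round, worth 0.58 × 100 = 58 now. The contractor offers 58 and keeps 100 − 58 = 42.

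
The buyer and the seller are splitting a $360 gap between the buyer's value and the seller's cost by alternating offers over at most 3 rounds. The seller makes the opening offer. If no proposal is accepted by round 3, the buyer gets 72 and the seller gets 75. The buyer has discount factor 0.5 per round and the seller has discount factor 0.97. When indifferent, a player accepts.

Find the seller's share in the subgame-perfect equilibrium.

319.68

Round 3 (the seller proposes): the buyer gets 72 if talks fail, so the seller offers 72 and keeps 288.
Round 2 (the buyer proposes): the seller can get 288 next round, worth 0.97 × 288 = 279.36 now. The buyer offers 279.36 and keeps 360 − 279.36 = 80.64.
Round 1 (the seller proposes): the buyer can get 80.64 next round, worth 0.5 × 80.64 = 40.32 now; the seller offers that and keeps 319.68.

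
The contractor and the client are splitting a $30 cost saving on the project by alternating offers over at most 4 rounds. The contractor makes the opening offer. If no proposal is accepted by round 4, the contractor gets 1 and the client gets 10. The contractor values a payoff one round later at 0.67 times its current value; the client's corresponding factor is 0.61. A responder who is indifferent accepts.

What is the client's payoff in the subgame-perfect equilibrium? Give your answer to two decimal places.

13.27

Round 4 (the client proposes): the contractor gets 1 if talks fail, so the client offers 1 and keeps 29.
Round 3 (the contractor proposes): the client can get 29 next round, worth 0.61 × 29 = 17.69 now; the contractor offers that and keeps 12.31.
Round 2 (the client proposes): the contractor can get 12.31 next round, worth 0.67 × 12.31 = 8.2477 now, so the client offers 8.2477, keeping 21.7523.
Round 1 (the contractor proposes): the client can get 21.7523 next round, worth 0.61 × 21.7523 = 13.268903 now, so the contractor offers 13.268903, keeping 16.731097.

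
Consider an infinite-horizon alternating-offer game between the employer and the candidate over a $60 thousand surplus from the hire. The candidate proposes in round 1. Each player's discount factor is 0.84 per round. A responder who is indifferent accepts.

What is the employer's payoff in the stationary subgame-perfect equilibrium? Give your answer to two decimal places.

Let x be the candidate's share when the candidate proposes and y be the employer's share when the employer proposes.
The employer accepts iff offered ≥ 0.84·y, so x = 60 − 0.84y. Symmetrically y = 60 − 0.84x.
Substituting: x = 60 − 0.84(60 − 0.84x), giving x(1 − 0.84·0.84) = 60(1 − 0.84).
So x = 60 × 0.16 / 0.2944 ≈ 32.6087, and the employer receives 60 − x ≈ 27.3913.

27.39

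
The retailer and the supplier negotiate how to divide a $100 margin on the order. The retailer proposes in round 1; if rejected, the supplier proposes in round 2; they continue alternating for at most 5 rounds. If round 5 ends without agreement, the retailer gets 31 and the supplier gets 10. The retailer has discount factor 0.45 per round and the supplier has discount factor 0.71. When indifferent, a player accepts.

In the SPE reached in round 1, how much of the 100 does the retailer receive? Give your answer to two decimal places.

Round 5 (the retailer proposes): the supplier gets 10 if talks fail, so the retailer offers 10 and keeps 90.
Round 4 (the supplier proposes): the retailer can get 90 next round, worth 0.45 × 90 = 40.5 now. The supplier offers 40.5 and keeps 100 − 40.5 = 59.5.
Round 3 (the retailer proposes): the supplier can get 59.5 next round, worth 0.71 × 59.5 = 42.245 now. The retailer offers 42.245 and keeps 100 − 42.245 = 57.755.
Round 2 (the supplier proposes): the retailer can get 57.755 next round, worth 0.45 × 57.755 = 25.98975 now, so the supplier offers 25.98975, keeping 74.01025.
Round 1 (the retailer proposes): the supplier can get 74.01025 next round, worth 0.71 × 74.01025 = 52.5472775 now. The retailer offers 52.5472775 and keeps 100 − 52.5472775 = 47.4527225.

47.45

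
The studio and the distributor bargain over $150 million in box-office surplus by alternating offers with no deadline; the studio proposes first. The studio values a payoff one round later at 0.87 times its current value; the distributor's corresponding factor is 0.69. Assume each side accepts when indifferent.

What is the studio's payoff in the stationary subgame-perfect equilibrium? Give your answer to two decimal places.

116.34

In a stationary SPE each proposer offers the other exactly their discounted continuation value.
If the studio keeps x when proposing and the distributor keeps y when proposing, then x = 150 − 0.69y and y = 150 − 0.87x.
Solving: x = 150(1 − 0.69) / (1 − 0.87·0.69) = 46.5 / 0.3997 ≈ 116.3373.
The distributor gets 150 − 116.3373 ≈ 33.6627.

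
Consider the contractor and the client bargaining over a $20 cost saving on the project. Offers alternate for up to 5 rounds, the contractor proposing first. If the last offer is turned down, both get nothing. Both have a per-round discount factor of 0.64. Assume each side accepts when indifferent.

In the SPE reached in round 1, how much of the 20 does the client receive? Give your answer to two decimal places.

Round 5 (the contractor proposes): the client will accept anything ≥ 0, so the contractor offers 0 and keeps 20.
Round 4 (the client proposes): the contractor can get 20 next round, worth 0.64 × 20 = 12.8 now. The client offers 12.8 and keeps 20 − 12.8 = 7.2.
Round 3 (the contractor proposes): the client can get 7.2 next round, worth 0.64 × 7.2 = 4.608 now, so the contractor offers 4.608, keeping 15.392.
Round 2 (the client proposes): the contractor can get 15.392 next round, worth 0.64 × 15.392 = 9.85088 now; the client offers that and keeps 10.14912.
Round 1 (the contractor proposes): the client can get 10.14912 next round, worth 0.64 × 10.14912 = 6.4954368 now. The contractor offers 6.4954368 and keeps 20 − 6.4954368 = 13.5045632.

6.50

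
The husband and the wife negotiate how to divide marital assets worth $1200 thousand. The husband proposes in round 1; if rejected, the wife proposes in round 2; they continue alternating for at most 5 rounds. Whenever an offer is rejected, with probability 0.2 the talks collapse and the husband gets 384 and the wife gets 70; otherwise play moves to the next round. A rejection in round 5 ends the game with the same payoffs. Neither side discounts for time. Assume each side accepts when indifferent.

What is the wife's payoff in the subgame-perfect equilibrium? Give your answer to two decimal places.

265.75

Round 5 (the husband proposes): the wife gets 70 if talks fail, so the husband offers 70 and keeps 1130.
Round 4 (the wife proposes): rejecting gives the husband an expected 0.8 × 1130 + 0.2 × 384 = 980.8; the wife offers that and keeps 219.2.
Round 3 (the husband proposes): rejecting gives the wife an expected 0.8 × 219.2 + 0.2 × 70 = 189.36. The husband offers 189.36 and keeps 1200 − 189.36 = 1010.64.
Round 2 (the wife proposes): rejecting gives the husband an expected 0.8 × 1010.64 + 0.2 × 384 = 885.312, so the wife offers 885.312, keeping 314.688.
Round 1 (the husband proposes): rejecting gives the wife an expected 0.8 × 314.688 + 0.2 × 70 = 265.7504; the husband offers that and keeps 934.2496.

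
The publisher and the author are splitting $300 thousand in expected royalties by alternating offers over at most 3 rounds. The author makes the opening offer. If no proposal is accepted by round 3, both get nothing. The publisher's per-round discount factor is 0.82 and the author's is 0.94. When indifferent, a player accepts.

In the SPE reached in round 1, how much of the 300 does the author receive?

285.24

Round 3 (the author proposes): the publisher will accept anything ≥ 0, so the author offers 0 and keeps 300.
Round 2 (the publisher proposes): the author can get 300 next round, worth 0.94 × 300 = 282 now, so the publisher offers 282, keeping 18.
Round 1 (the author proposes): the publisher can get 18 next round, worth 0.82 × 18 = 14.76 now; the author offers that and keeps 285.24.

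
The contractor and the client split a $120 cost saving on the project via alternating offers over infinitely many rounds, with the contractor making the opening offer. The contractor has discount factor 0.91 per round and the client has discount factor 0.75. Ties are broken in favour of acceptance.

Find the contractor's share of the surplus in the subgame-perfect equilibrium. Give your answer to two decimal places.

When the contractor proposes, the client accepts any offer worth at least 0.75 times what the client would get by proposing next round; and vice versa.
This gives x = 120 − 0.75y and y = 120 − 0.91x, where x and y are each side's share when it proposes.
Hence (1 − 0.75·0.91)x = 120(1 − 0.75), i.e. 0.3175·x = 30.
x ≈ 94.4882; the client's share is 120 − x ≈ 25.5118.

94.49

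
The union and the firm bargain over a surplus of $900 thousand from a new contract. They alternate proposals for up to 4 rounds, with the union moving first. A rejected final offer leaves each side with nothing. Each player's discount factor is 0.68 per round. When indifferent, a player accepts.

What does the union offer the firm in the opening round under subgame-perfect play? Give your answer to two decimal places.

Round 4 (the firm proposes): the union will accept anything ≥ 0, so the firm offers 0 and keeps 900.
Round 3 (the union proposes): the firm can get 900 next round, worth 0.68 × 900 = 612 now. The union offers 612 and keeps 900 − 612 = 288.
Round 2 (the firm proposes): the union can get 288 next round, worth 0.68 × 288 = 195.84 now; the firm offers that and keeps 704.16.
Round 1 (the union proposes): the firm can get 704.16 next round, worth 0.68 × 704.16 = 478.8288 now. The union offers 478.8288 and keeps 900 − 478.8288 = 421.1712.

478.83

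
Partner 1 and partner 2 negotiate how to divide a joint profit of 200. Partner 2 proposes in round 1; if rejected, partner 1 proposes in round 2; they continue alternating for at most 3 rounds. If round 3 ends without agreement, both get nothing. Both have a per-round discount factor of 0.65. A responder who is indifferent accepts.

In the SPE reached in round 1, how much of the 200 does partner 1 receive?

Round 3 (partner 2 proposes): rejection yields 0 for partner 1; partner 2 offers 0 and keeps 200.
Round 2 (partner 1 proposes): partner 2 can get 200 next round, worth 0.65 × 200 = 130 now; partner 1 offers that and keeps 70.
Round 1 (partner 2 proposes): partner 1 can get 70 next round, worth 0.65 × 70 = 45.5 now; partner 2 offers that and keeps 154.5.

45.5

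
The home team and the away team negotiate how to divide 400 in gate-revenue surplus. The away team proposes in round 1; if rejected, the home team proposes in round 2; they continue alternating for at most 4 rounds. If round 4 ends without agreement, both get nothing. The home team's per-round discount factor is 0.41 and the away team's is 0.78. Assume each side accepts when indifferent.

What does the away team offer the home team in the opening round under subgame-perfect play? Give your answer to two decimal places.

88.53

Solve by backward induction from round 4.
Round 4 (the home team proposes): rejection yields 0 for the away team; the home team offers 0 and keeps 400.
Round 3 (the away team proposes): the home team can get 400 next round, worth 0.41 × 400 = 164 now; the away team offers that and keeps 236.
Round 2 (the home team proposes): the away team can get 236 next round, worth 0.78 × 236 = 184.08 now; the home team offers that and keeps 215.92.
Round 1 (the away team proposes): the home team can get 215.92 next round, worth 0.41 × 215.92 = 88.5272 now; the away team offers that and keeps 311.4728.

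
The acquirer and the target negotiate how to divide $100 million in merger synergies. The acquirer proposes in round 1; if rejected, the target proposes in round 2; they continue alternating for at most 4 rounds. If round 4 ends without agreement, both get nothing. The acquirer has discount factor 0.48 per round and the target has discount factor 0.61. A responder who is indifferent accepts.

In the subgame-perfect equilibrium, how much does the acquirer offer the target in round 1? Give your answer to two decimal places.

49.58

Solve by backward induction from round 4.
Round 4 (the target proposes): the acquirer will accept anything ≥ 0, so the target offers 0 and keeps 100.
Round 3 (the acquirer proposes): the target can get 100 next round, worth 0.61 × 100 = 61 now; the acquirer offers that and keeps 39.
Round 2 (the target proposes): the acquirer can get 39 next round, worth 0.48 × 39 = 18.72 now, so the target offers 18.72, keeping 81.28.
Round 1 (the acquirer proposes): the target can get 81.28 next round, worth 0.61 × 81.28 = 49.5808 now; the acquirer offers that and keeps 50.4192.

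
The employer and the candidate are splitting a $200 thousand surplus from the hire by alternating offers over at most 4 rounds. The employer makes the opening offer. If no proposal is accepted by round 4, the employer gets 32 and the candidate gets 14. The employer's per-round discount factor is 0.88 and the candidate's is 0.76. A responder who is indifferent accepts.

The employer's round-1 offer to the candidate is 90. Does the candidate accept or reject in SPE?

Round 4 (the candidate proposes): the employer gets 32 if talks fail, so the candidate offers 32 and keeps 168.
Round 3 (the employer proposes): the candidate can get 168 next round, worth 0.76 × 168 = 127.68 now; the employer offers that and keeps 72.32.
Round 2 (the candidate proposes): the employer can get 72.32 next round, worth 0.88 × 72.32 = 63.6416 now. The candidate offers 63.6416 and keeps 200 − 63.6416 = 136.3584.
So by rejecting in round 1, the candidate gets 136.3584 next round, worth 0.76 × 136.3584 = 103.632384 now.
Offer 90 < 103.632384, so the candidate rejects.

Reject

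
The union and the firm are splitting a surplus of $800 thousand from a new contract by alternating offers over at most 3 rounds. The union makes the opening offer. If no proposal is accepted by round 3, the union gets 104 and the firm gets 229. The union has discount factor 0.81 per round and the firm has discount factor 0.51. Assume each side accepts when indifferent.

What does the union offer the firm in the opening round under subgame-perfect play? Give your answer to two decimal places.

172.12

Work backward from the last round.
Round 3 (the union proposes): the firm gets 229 if talks fail, so the union offers 229 and keeps 571.
Round 2 (the firm proposes): the union can get 571 next round, worth 0.81 × 571 = 462.51 now; the firm offers that and keeps 337.49.
Round 1 (the union proposes): the firm can get 337.49 next round, worth 0.51 × 337.49 = 172.1199 now. The union offers 172.1199 and keeps 800 − 172.1199 = 627.8801.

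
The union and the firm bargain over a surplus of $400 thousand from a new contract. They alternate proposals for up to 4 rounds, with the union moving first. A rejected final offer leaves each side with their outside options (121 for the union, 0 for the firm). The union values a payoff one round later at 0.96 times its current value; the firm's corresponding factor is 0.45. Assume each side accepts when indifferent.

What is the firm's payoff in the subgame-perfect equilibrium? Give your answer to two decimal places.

Work backward from the last round.
Round 4 (the firm proposes): the union gets 121 if talks fail, so the firm offers 121 and keeps 279.
Round 3 (the union proposes): the firm can get 279 next round, worth 0.45 × 279 = 125.55 now, so the union offers 125.55, keeping 274.45.
Round 2 (the firm proposes): the union can get 274.45 next round, worth 0.96 × 274.45 = 263.472 now. The firm offers 263.472 and keeps 400 − 263.472 = 136.528.
Round 1 (the union proposes): the firm can get 136.528 next round, worth 0.45 × 136.528 = 61.4376 now; the union offers that and keeps 338.5624.

61.44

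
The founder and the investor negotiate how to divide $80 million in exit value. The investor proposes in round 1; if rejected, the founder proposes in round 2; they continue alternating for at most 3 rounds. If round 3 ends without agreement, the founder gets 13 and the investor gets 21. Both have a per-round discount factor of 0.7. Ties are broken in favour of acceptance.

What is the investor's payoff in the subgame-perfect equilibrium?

Round 3 (the investor proposes): the founder gets 13 if talks fail, so the investor offers 13 and keeps 67.
Round 2 (the founder proposes): the investor can get 67 next round, worth 0.7 × 67 = 46.9 now; the founder offers that and keeps 33.1.
Round 1 (the investor proposes): the founder can get 33.1 next round, worth 0.7 × 33.1 = 23.17 now; the investor offers that and keeps 56.83.

56.83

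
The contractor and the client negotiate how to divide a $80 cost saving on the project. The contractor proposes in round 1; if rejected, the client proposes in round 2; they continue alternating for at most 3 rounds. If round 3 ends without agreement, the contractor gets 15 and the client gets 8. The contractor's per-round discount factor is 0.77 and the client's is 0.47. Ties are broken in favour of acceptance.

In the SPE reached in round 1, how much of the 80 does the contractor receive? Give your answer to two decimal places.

Work backward from the last round.
Round 3 (the contractor proposes): the client gets 8 if talks fail, so the contractor offers 8 and keeps 72.
Round 2 (the client proposes): the contractor can get 72 next round, worth 0.77 × 72 = 55.44 now, so the client offers 55.44, keeping 24.56.
Round 1 (the contractor proposes): the client can get 24.56 next round, worth 0.47 × 24.56 = 11.5432 now, so the contractor offers 11.5432, keeping 68.4568.

68.46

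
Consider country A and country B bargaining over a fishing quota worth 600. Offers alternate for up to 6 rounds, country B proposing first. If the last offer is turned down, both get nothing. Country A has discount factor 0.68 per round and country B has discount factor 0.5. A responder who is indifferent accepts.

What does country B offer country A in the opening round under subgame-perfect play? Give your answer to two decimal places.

Round 6 (country A proposes): country B will accept anything ≥ 0, so country A offers 0 and keeps 600.
Round 5 (country B proposes): country A can get 600 next round, worth 0.68 × 600 = 408 now, so country B offers 408, keeping 192.
Round 4 (country A proposes): country B can get 192 next round, worth 0.5 × 192 = 96 now. Country A offers 96 and keeps 600 − 96 = 504.
Round 3 (country B proposes): country A can get 504 next round, worth 0.68 × 504 = 342.72 now; country B offers that and keeps 257.28.
Round 2 (country A proposes): country B can get 257.28 next round, worth 0.5 × 257.28 = 128.64 now; country A offers that and keeps 471.36.
Round 1 (country B proposes): country A can get 471.36 next round, worth 0.68 × 471.36 = 320.5248 now, so country B offers 320.5248, keeping 279.4752.

320.52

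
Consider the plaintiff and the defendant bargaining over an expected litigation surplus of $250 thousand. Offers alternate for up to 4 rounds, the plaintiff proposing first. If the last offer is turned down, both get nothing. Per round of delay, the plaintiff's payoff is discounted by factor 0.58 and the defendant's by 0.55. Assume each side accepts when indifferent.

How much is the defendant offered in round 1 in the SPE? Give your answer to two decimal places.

101.61

Solve by backward induction from round 4.
Round 4 (the defendant proposes): rejection yields 0 for the plaintiff; the defendant offers 0 and keeps 250.
Round 3 (the plaintiff proposes): the defendant can get 250 next round, worth 0.55 × 250 = 137.5 now, so the plaintiff offers 137.5, keeping 112.5.
Round 2 (the defendant proposes): the plaintiff can get 112.5 next round, worth 0.58 × 112.5 = 65.25 now, so the defendant offers 65.25, keeping 184.75.
Round 1 (the plaintiff proposes): the defendant can get 184.75 next round, worth 0.55 × 184.75 = 101.6125 now, so the plaintiff offers 101.6125, keeping 148.3875.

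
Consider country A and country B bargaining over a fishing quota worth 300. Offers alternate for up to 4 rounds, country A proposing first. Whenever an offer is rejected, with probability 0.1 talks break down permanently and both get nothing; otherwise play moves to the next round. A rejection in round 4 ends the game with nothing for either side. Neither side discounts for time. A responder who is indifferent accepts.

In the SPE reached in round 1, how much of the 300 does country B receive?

By backward induction:
Round 4 (country B proposes): rejection yields 0 for country A; country B offers 0 and keeps 300.
Round 3 (country A proposes): rejecting gives country B an expected 0.9 × 300 = 270, so country A offers 270, keeping 30.
Round 2 (country B proposes): rejecting gives country A an expected 0.9 × 30 = 27; country B offers that and keeps 273.
Round 1 (country A proposes): rejecting gives country B an expected 0.9 × 273 = 245.7; country A offers that and keeps 54.3.

245.7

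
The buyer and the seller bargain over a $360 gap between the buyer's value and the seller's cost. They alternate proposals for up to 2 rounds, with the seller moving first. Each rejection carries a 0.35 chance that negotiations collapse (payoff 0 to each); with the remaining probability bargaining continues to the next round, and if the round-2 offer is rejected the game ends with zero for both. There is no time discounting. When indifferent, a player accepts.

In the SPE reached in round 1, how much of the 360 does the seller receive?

Round 2 (the buyer proposes): rejection yields 0 for the seller; the buyer offers 0 and keeps 360.
Round 1 (the seller proposes): rejecting gives the buyer an expected 0.65 × 360 = 234, so the seller offers 234, keeping 126.

126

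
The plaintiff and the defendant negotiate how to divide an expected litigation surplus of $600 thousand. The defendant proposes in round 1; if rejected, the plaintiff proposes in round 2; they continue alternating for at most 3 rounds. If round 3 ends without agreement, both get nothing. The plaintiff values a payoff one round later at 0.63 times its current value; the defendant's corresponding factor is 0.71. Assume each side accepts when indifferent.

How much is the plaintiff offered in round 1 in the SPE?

Round 3 (the defendant proposes): rejection yields 0 for the plaintiff; the defendant offers 0 and keeps 600.
Round 2 (the plaintiff proposes): the defendant can get 600 next round, worth 0.71 × 600 = 426 now. The plaintiff offers 426 and keeps 600 − 426 = 174.
Round 1 (the defendant proposes): the plaintiff can get 174 next round, worth 0.63 × 174 = 109.62 now; the defendant offers that and keeps 490.38.

109.62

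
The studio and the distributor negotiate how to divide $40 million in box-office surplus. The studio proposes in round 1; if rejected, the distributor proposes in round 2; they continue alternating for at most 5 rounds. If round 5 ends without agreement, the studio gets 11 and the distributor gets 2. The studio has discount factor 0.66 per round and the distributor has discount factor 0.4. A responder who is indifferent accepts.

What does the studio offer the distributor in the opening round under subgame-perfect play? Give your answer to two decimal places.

7.02

Work backward from the last round.
Round 5 (the studio proposes): the distributor gets 2 if talks fail, so the studio offers 2 and keeps 38.
Round 4 (the distributor proposes): the studio can get 38 next round, worth 0.66 × 38 = 25.08 now. The distributor offers 25.08 and keeps 40 − 25.08 = 14.92.
Round 3 (the studio proposes): the distributor can get 14.92 next round, worth 0.4 × 14.92 = 5.968 now, so the studio offers 5.968, keeping 34.032.
Round 2 (the distributor proposes): the studio can get 34.032 next round, worth 0.66 × 34.032 = 22.46112 now. The distributor offers 22.46112 and keeps 40 − 22.46112 = 17.53888.
Round 1 (the studio proposes): the distributor can get 17.53888 next round, worth 0.4 × 17.53888 = 7.015552 now; the studio offers that and keeps 32.984448.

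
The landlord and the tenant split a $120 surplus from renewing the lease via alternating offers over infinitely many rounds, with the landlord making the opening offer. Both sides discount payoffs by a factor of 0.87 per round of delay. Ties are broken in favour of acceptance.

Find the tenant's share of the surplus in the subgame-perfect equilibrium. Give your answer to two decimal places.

55.83

In a stationary SPE each proposer offers the other exactly their discounted continuation value.
If the landlord keeps x when proposing and the tenant keeps y when proposing, then x = 120 − 0.87y and y = 120 − 0.87x.
Solving: x = 120(1 − 0.87) / (1 − 0.87·0.87) = 15.6 / 0.2431 ≈ 64.1711.
The tenant gets 120 − 64.1711 ≈ 55.8289.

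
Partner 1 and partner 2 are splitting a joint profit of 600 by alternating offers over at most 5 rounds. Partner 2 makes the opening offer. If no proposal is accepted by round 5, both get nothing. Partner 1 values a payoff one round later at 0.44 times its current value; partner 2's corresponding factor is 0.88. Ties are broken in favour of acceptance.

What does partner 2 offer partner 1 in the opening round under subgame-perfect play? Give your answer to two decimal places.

43.95

Round 5 (partner 2 proposes): partner 1 will accept anything ≥ 0, so partner 2 offers 0 and keeps 600.
Round 4 (partner 1 proposes): partner 2 can get 600 next round, worth 0.88 × 600 = 528 now. Partner 1 offers 528 and keeps 600 − 528 = 72.
Round 3 (partner 2 proposes): partner 1 can get 72 next round, worth 0.44 × 72 = 31.68 now, so partner 2 offers 31.68, keeping 568.32.
Round 2 (partner 1 proposes): partner 2 can get 568.32 next round, worth 0.88 × 568.32 = 500.1216 now, so partner 1 offers 500.1216, keeping 99.8784.
Round 1 (partner 2 proposes): partner 1 can get 99.8784 next round, worth 0.44 × 99.8784 = 43.946496 now; partner 2 offers that and keeps 556.053504.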